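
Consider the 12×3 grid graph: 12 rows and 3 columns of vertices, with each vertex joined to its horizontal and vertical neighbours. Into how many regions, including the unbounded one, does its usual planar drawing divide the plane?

The grid has V = 12·3 = 36 vertices and E = 12·2 + 3·11 = 57 edges.
F = 2 − V + E = 2 − 36 + 57 = 23.

23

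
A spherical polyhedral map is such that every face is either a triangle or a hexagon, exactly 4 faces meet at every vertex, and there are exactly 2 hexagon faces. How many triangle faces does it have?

Let x be the number of triangles; then F = 2 + x.
Edge–face incidences: 2E = 6·2 + 3·x = 12 + 3x.
Every vertex has degree 4, so 4V = 2E.
Euler: V − E + F = 2 ⇒ (2E)/4 − E + (2 + x) = 2.
Multiply by 8: 2·(2E) − 4·(2E) + 8·(2 + x) = 16, i.e. 16 + 8x − 2·(12 + 3x) = 16.
Collecting terms: 2x − 8 = 16, so 2x = 24, so x = 12.
Then 2E = 12 + 3·12 = 48, so E = 24, V = 2E/4 = 12, F = 2 + 12 = 14.

12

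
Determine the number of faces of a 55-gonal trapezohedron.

110

The n-trapezohedron (dual of the n-antiprism) has V = 2·55 + 2 = 112, E = 4·55 = 220, F = 2·55 = 110.
Check: V − E + F = 112 − 220 + 110 = 2.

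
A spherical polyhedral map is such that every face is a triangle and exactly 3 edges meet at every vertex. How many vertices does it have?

4

Each face has 3 edges and each edge borders two faces, so 2E = 3F.
Each vertex has degree 3, so 3V = 2E and hence V = 3F/3.
Euler: V − E + F = 2 ⇒ (3F/3) − (3F/2) + F = 2.
Multiply by 6: (6 − 9 + 6)F = 12, i.e. 3F = 12.
So F = 4, E = 3·4/2 = 6, V = 3·4/3 = 4.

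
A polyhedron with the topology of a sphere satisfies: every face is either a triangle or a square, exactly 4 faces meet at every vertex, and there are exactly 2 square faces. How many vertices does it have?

Let x be the number of triangles; then F = 2 + x.
Edge–face incidences: 2E = 4·2 + 3·x = 8 + 3x.
Every vertex has degree 4, so 4V = 2E.
Euler: V − E + F = 2 ⇒ (2E)/4 − E + (2 + x) = 2.
Multiply by 8: 2·(2E) − 4·(2E) + 8·(2 + x) = 16, i.e. 16 + 8x − 2·(8 + 3x) = 16.
Collecting terms: 2x = 16, so x = 8.
Then 2E = 8 + 3·8 = 32, so E = 16, V = 2E/4 = 8, F = 2 + 8 = 10.

8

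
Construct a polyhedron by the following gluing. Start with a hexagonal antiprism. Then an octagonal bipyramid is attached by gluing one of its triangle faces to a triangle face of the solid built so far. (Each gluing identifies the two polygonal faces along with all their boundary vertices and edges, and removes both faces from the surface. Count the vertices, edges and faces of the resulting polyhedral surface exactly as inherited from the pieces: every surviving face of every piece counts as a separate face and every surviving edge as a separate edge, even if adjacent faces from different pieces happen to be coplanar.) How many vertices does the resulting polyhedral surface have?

19

A hexagonal antiprism: V=12, E=24, F=14.
Attach an octagonal bipyramid (V=10, E=24, F=16) along a 3-gon: merge 3 vertices and 3 edges, delete both glued faces → V=19, E=45, F=28.
Check: V − E + F = 19 − 45 + 28 = 2.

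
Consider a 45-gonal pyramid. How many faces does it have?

A pyramid on an n-gon base has one n-gon and n triangles: V = 45 + 1 = 46, E = 2·45 = 90, F = 45 + 1 = 46.
Check: V − E + F = 46 − 90 + 46 = 2.

46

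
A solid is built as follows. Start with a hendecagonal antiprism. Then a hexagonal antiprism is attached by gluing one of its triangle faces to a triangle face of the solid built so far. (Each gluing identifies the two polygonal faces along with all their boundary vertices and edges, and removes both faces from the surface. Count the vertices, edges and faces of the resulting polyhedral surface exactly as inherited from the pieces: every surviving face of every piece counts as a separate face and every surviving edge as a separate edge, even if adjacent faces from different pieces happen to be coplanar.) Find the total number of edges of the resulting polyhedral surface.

A hendecagonal antiprism: V=22, E=44, F=24.
Attach a hexagonal antiprism (V=12, E=24, F=14) along a 3-gon: merge 3 vertices and 3 edges, delete both glued faces → V=31, E=65, F=36.
Check: V − E + F = 31 − 65 + 36 = 2.

65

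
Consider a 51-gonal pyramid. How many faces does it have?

A pyramid on an n-gon base has one n-gon and n triangles: V = 51 + 1 = 52, E = 2·51 = 102, F = 51 + 1 = 52.
Check: V − E + F = 52 − 102 + 52 = 2.

52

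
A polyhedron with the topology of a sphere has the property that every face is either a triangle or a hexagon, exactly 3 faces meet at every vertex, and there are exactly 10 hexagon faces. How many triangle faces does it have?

4

Let x be the number of triangles; then F = 10 + x.
Edge–face incidences: 2E = 6·10 + 3·x = 60 + 3x.
Every vertex has degree 3, so 3V = 2E.
Euler: V − E + F = 2 ⇒ (2E)/3 − E + (10 + x) = 2.
Multiply by 6: 2·(2E) − 3·(2E) + 6·(10 + x) = 12, i.e. 60 + 6x − (60 + 3x) = 12.
Collecting terms: 3x = 12, so x = 4.
Then 2E = 60 + 3·4 = 72, so E = 36, V = 2E/3 = 24, F = 10 + 4 = 14.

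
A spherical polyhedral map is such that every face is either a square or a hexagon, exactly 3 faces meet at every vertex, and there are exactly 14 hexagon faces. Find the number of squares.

6

Let x be the number of squares; then F = 14 + x.
Edge–face incidences: 2E = 6·14 + 4·x = 84 + 4x.
Every vertex has degree 3, so 3V = 2E.
Euler: V − E + F = 2 ⇒ (2E)/3 − E + (14 + x) = 2.
Multiply by 6: 2·(2E) − 3·(2E) + 6·(14 + x) = 12, i.e. 84 + 6x − (84 + 4x) = 12.
Collecting terms: 2x = 12, so x = 6.
Then 2E = 84 + 4·6 = 108, so E = 54, V = 2E/3 = 36, F = 14 + 6 = 20.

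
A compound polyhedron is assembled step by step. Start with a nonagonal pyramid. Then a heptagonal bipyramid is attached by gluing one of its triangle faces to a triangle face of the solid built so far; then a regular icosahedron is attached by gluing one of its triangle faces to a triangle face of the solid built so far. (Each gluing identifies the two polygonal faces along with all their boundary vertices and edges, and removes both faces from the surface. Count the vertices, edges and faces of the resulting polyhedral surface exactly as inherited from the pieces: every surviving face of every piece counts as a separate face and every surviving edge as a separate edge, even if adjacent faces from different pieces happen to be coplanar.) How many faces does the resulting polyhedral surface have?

A nonagonal pyramid: V=10, E=18, F=10.
Attach a heptagonal bipyramid (V=9, E=21, F=14) along a 3-gon: merge 3 vertices and 3 edges, delete both glued faces → V=16, E=36, F=22.
Attach a regular icosahedron (V=12, E=30, F=20) along a 3-gon: merge 3 vertices and 3 edges, delete both glued faces → V=25, E=63, F=40.
Check: V − E + F = 25 − 63 + 40 = 2.

40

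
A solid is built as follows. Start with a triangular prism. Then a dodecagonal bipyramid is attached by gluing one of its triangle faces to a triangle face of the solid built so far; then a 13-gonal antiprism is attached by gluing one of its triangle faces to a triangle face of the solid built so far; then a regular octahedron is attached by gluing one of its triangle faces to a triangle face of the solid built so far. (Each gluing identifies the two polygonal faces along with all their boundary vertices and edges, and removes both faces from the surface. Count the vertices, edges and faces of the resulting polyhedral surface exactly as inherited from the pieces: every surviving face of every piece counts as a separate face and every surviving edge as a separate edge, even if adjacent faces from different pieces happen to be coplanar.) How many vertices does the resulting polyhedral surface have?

A triangular prism: V=6, E=9, F=5.
Attach a dodecagonal bipyramid (V=14, E=36, F=24) along a 3-gon: merge 3 vertices and 3 edges, delete both glued faces → V=17, E=42, F=27.
Attach a 13-gonal antiprism (V=26, E=52, F=28) along a 3-gon: merge 3 vertices and 3 edges, delete both glued faces → V=40, E=91, F=53.
Attach a regular octahedron (V=6, E=12, F=8) along a 3-gon: merge 3 vertices and 3 edges, delete both glued faces → V=43, E=100, F=59.
Check: V − E + F = 43 − 100 + 59 = 2.

43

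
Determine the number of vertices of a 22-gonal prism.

A prism on an n-gon has two n-gon bases and n rectangular sides: V = 2·22 = 44, E = 3·22 = 66, F = 22 + 2 = 24.

44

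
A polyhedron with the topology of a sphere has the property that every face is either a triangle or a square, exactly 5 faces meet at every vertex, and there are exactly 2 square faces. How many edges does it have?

40

Let x be the number of triangles; then F = 2 + x.
Edge–face incidences: 2E = 4·2 + 3·x = 8 + 3x.
Every vertex has degree 5, so 5V = 2E.
Euler: V − E + F = 2 ⇒ (2E)/5 − E + (2 + x) = 2.
Multiply by 10: 2·(2E) − 5·(2E) + 10·(2 + x) = 20, i.e. 20 + 10x − 3·(8 + 3x) = 20.
Collecting terms: x − 4 = 20, so x = 24.
Then 2E = 8 + 3·24 = 80, so E = 40, V = 2E/5 = 16, F = 2 + 24 = 26.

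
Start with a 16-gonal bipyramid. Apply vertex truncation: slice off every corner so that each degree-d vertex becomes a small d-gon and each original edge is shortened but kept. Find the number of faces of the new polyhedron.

The base solid has V = 18, E = 48, F = 32.
Truncation replaces each original edge-end by a new vertex, so V′ = 2E = 96.
Each original edge survives, and each old vertex of degree d contributes d new edges; summing degrees gives Σd = 2E, so E′ = E + 2E = 3E = 144.
Each original face survives and each original vertex becomes one new face: F′ = F + V = 50.

50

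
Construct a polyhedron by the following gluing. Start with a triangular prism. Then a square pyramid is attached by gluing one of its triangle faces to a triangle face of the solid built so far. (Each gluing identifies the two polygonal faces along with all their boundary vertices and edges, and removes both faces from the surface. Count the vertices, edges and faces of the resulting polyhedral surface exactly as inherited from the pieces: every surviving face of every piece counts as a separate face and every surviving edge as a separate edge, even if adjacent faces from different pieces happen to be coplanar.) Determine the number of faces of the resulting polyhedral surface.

8

A triangular prism: V=6, E=9, F=5.
Attach a square pyramid (V=5, E=8, F=5) along a 3-gon: merge 3 vertices and 3 edges, delete both glued faces → V=8, E=14, F=8.
Check: V − E + F = 8 − 14 + 8 = 2.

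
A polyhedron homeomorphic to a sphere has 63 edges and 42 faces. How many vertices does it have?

Here V − E + F = 2.
V = 2 + E − F = 2 + 63 − 42 = 23.

23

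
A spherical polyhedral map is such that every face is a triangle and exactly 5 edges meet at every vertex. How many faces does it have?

Each face has 3 edges and each edge borders two faces, so 2E = 3F.
Each vertex has degree 5, so 5V = 2E and hence V = 3F/5.
Euler: V − E + F = 2 ⇒ (3F/5) − (3F/2) + F = 2.
Multiply by 10: (6 − 15 + 10)F = 20, i.e. 1F = 20.
So F = 20, E = 3·20/2 = 30, V = 3·20/5 = 12.

20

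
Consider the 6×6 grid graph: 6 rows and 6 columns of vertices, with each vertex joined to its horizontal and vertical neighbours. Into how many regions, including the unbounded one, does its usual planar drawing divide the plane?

The grid has V = 6·6 = 36 vertices and E = 6·5 + 6·5 = 60 edges.
F = 2 − V + E = 2 − 36 + 60 = 26.

26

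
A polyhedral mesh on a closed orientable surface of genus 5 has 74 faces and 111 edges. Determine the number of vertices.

For a closed orientable surface of genus 5, χ = 2 − 2·5 = -8.
V = -8 + E − F = -8 + 111 − 74 = 29.

29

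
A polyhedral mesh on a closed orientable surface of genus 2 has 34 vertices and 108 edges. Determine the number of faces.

For a closed orientable surface of genus 2, χ = 2 − 2·2 = -2.
F = -2 − V + E = -2 − 34 + 108 = 72.

72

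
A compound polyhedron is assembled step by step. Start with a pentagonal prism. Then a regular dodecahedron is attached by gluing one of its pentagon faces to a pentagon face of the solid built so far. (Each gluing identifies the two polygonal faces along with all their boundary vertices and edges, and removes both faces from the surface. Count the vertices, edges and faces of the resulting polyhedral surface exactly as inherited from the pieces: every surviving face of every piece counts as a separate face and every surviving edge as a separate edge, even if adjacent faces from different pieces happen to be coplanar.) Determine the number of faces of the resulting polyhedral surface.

A pentagonal prism: V=10, E=15, F=7.
Attach a regular dodecahedron (V=20, E=30, F=12) along a 5-gon: merge 5 vertices and 5 edges, delete both glued faces → V=25, E=40, F=17.
Check: V − E + F = 25 − 40 + 17 = 2.

17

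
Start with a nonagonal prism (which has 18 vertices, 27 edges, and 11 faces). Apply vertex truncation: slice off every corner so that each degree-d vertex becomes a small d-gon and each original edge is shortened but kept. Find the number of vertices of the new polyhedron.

54

Truncation replaces each original edge-end by a new vertex, so V′ = 2E = 54.
Each original edge survives, and each old vertex of degree d contributes d new edges; summing degrees gives Σd = 2E, so E′ = E + 2E = 3E = 81.
Each original face survives and each original vertex becomes one new face: F′ = F + V = 29.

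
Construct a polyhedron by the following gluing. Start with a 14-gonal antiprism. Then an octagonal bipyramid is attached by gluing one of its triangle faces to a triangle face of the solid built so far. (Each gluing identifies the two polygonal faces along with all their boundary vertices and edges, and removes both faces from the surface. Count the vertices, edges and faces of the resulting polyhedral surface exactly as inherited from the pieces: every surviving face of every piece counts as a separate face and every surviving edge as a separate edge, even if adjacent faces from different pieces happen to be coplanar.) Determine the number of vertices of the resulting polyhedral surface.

35

A 14-gonal antiprism: V=28, E=56, F=30.
Attach an octagonal bipyramid (V=10, E=24, F=16) along a 3-gon: merge 3 vertices and 3 edges, delete both glued faces → V=35, E=77, F=44.
Check: V − E + F = 35 − 77 + 44 = 2.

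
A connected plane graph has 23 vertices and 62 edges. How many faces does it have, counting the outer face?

Euler's formula for a connected plane graph: V − E + F = 2, so F = 2 − 23 + 62 = 41.

41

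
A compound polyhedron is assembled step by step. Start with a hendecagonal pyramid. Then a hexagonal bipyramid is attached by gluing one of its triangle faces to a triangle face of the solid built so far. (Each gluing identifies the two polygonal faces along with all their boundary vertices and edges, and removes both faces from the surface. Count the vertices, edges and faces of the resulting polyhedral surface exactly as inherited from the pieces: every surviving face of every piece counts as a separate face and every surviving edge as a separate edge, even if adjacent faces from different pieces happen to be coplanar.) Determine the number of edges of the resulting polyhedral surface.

37

A hendecagonal pyramid: V=12, E=22, F=12.
Attach a hexagonal bipyramid (V=8, E=18, F=12) along a 3-gon: merge 3 vertices and 3 edges, delete both glued faces → V=17, E=37, F=22.
Check: V − E + F = 17 − 37 + 22 = 2.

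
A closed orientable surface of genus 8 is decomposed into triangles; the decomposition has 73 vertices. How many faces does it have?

χ = 2 − 2·8 = -14, and every face is a triangle so 3F = 2E.
V − E + F = -14 with E = 3F/2 gives 73 − (3/2 − 1)·F = -14, so F = 174 and E = 261.

174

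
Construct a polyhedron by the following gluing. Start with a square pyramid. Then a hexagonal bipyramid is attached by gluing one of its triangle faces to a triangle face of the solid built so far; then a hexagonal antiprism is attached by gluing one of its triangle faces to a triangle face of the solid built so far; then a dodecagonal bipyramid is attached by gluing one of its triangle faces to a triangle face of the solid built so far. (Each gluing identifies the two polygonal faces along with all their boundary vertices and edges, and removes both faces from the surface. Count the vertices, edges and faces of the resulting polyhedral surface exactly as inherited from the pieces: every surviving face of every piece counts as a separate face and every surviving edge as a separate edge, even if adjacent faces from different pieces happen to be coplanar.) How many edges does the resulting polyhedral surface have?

A square pyramid: V=5, E=8, F=5.
Attach a hexagonal bipyramid (V=8, E=18, F=12) along a 3-gon: merge 3 vertices and 3 edges, delete both glued faces → V=10, E=23, F=15.
Attach a hexagonal antiprism (V=12, E=24, F=14) along a 3-gon: merge 3 vertices and 3 edges, delete both glued faces → V=19, E=44, F=27.
Attach a dodecagonal bipyramid (V=14, E=36, F=24) along a 3-gon: merge 3 vertices and 3 edges, delete both glued faces → V=30, E=77, F=49.
Check: V − E + F = 30 − 77 + 49 = 2.

77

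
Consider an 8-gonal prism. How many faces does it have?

A prism on an n-gon has two n-gon bases and n rectangular sides: V = 2·8 = 16, E = 3·8 = 24, F = 8 + 2 = 10.

10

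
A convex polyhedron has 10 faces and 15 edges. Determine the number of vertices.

7

Here V − E + F = 2.
V = 2 + E − F = 2 + 15 − 10 = 7.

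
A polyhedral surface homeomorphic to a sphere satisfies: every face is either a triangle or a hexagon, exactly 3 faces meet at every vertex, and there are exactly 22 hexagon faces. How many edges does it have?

Let x be the number of triangles; then F = 22 + x.
Edge–face incidences: 2E = 6·22 + 3·x = 132 + 3x.
Every vertex has degree 3, so 3V = 2E.
Euler: V − E + F = 2 ⇒ (2E)/3 − E + (22 + x) = 2.
Multiply by 6: 2·(2E) − 3·(2E) + 6·(22 + x) = 12, i.e. 132 + 6x − (132 + 3x) = 12.
Collecting terms: 3x = 12, so x = 4.
Then 2E = 132 + 3·4 = 144, so E = 72, V = 2E/3 = 48, F = 22 + 4 = 26.

72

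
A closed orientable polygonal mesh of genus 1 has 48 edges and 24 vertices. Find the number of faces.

24

For a closed orientable surface of genus 1, χ = 2 − 2·1 = 0.
F = 0 − V + E = 0 − 24 + 48 = 24.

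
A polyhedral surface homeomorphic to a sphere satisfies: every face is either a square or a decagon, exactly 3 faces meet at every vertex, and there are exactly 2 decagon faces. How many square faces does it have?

Let x be the number of squares; then F = 2 + x.
Edge–face incidences: 2E = 10·2 + 4·x = 20 + 4x.
Every vertex has degree 3, so 3V = 2E.
Euler: V − E + F = 2 ⇒ (2E)/3 − E + (2 + x) = 2.
Multiply by 6: 2·(2E) − 3·(2E) + 6·(2 + x) = 12, i.e. 12 + 6x − (20 + 4x) = 12.
Collecting terms: 2x − 8 = 12, so 2x = 20, so x = 10.
Then 2E = 20 + 4·10 = 60, so E = 30, V = 2E/3 = 20, F = 2 + 10 = 12.

10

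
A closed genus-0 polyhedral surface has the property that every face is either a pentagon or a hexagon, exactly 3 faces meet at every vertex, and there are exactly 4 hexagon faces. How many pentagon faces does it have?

Let x be the number of pentagons; then F = 4 + x.
Edge–face incidences: 2E = 6·4 + 5·x = 24 + 5x.
Every vertex has degree 3, so 3V = 2E.
Euler: V − E + F = 2 ⇒ (2E)/3 − E + (4 + x) = 2.
Multiply by 6: 2·(2E) − 3·(2E) + 6·(4 + x) = 12, i.e. 24 + 6x − (24 + 5x) = 12.
Collecting terms: x = 12.
Then 2E = 24 + 5·12 = 84, so E = 42, V = 2E/3 = 28, F = 4 + 12 = 16.

12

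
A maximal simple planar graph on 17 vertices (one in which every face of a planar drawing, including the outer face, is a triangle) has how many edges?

45

In a plane triangulation 3F = 2E and V − E + F = 2, so E = 3V − 6 = 3·17 − 6 = 45.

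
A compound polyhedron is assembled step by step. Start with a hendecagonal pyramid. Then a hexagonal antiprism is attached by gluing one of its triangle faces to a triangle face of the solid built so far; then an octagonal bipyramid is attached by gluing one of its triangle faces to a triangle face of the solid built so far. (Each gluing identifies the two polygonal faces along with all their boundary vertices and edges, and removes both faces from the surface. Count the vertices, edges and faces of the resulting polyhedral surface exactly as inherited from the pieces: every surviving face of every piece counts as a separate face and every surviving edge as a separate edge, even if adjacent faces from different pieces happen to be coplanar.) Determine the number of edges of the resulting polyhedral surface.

64

A hendecagonal pyramid: V=12, E=22, F=12.
Attach a hexagonal antiprism (V=12, E=24, F=14) along a 3-gon: merge 3 vertices and 3 edges, delete both glued faces → V=21, E=43, F=24.
Attach an octagonal bipyramid (V=10, E=24, F=16) along a 3-gon: merge 3 vertices and 3 edges, delete both glued faces → V=28, E=64, F=38.
Check: V − E + F = 28 − 64 + 38 = 2.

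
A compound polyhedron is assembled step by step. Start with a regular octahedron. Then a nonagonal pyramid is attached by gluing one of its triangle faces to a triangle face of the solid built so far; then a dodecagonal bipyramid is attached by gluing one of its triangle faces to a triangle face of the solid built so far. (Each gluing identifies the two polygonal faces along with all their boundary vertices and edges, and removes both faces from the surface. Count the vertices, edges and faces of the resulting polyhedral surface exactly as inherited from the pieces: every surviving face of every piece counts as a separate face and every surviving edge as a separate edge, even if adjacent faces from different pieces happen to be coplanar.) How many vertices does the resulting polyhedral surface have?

24

A regular octahedron: V=6, E=12, F=8.
Attach a nonagonal pyramid (V=10, E=18, F=10) along a 3-gon: merge 3 vertices and 3 edges, delete both glued faces → V=13, E=27, F=16.
Attach a dodecagonal bipyramid (V=14, E=36, F=24) along a 3-gon: merge 3 vertices and 3 edges, delete both glued faces → V=24, E=60, F=38.
Check: V − E + F = 24 − 60 + 38 = 2.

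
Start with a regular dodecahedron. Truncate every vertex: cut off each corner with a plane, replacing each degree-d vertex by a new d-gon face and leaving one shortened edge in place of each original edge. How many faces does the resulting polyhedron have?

32

The base solid has V = 20, E = 30, F = 12.
Truncation replaces each original edge-end by a new vertex, so V′ = 2E = 60.
Each original edge survives, and each old vertex of degree d contributes d new edges; summing degrees gives Σd = 2E, so E′ = E + 2E = 3E = 90.
Each original face survives and each original vertex becomes one new face: F′ = F + V = 32.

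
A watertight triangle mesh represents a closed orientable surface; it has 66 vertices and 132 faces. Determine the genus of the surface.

1

Every face is a triangle, so 2E = 3·132 = 396, giving E = 198.
χ = V − E + F = 66 − 198 + 132 = 0.
For a closed orientable surface χ = 2 − 2g, so g = (2 − (0))/2 = 1.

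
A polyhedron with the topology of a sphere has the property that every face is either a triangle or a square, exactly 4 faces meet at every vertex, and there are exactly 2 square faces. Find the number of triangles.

8

Let x be the number of triangles; then F = 2 + x.
Edge–face incidences: 2E = 4·2 + 3·x = 8 + 3x.
Every vertex has degree 4, so 4V = 2E.
Euler: V − E + F = 2 ⇒ (2E)/4 − E + (2 + x) = 2.
Multiply by 8: 2·(2E) − 4·(2E) + 8·(2 + x) = 16, i.e. 16 + 8x − 2·(8 + 3x) = 16.
Collecting terms: 2x = 16, so x = 8.
Then 2E = 8 + 3·8 = 32, so E = 16, V = 2E/4 = 8, F = 2 + 8 = 10.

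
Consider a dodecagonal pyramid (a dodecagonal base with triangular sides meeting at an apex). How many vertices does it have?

13

A pyramid on an n-gon base has one n-gon and n triangles: V = 12 + 1 = 13, E = 2·12 = 24, F = 12 + 1 = 13.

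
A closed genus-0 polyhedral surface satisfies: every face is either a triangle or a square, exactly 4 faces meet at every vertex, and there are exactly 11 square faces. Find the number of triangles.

8

Let x be the number of triangles; then F = 11 + x.
Edge–face incidences: 2E = 4·11 + 3·x = 44 + 3x.
Every vertex has degree 4, so 4V = 2E.
Euler: V − E + F = 2 ⇒ (2E)/4 − E + (11 + x) = 2.
Multiply by 8: 2·(2E) − 4·(2E) + 8·(11 + x) = 16, i.e. 88 + 8x − 2·(44 + 3x) = 16.
Collecting terms: 2x = 16, so x = 8.
Then 2E = 44 + 3·8 = 68, so E = 34, V = 2E/4 = 17, F = 11 + 8 = 19.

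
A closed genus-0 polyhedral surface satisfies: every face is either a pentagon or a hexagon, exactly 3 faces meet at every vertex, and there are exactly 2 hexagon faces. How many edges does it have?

Let x be the number of pentagons; then F = 2 + x.
Edge–face incidences: 2E = 6·2 + 5·x = 12 + 5x.
Every vertex has degree 3, so 3V = 2E.
Euler: V − E + F = 2 ⇒ (2E)/3 − E + (2 + x) = 2.
Multiply by 6: 2·(2E) − 3·(2E) + 6·(2 + x) = 12, i.e. 12 + 6x − (12 + 5x) = 12.
Collecting terms: x = 12.
Then 2E = 12 + 5·12 = 72, so E = 36, V = 2E/3 = 24, F = 2 + 12 = 14.

36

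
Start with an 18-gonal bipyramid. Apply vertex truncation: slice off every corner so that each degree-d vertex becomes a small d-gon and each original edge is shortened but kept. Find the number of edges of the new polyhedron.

162

The base solid has V = 20, E = 54, F = 36.
Truncation replaces each original edge-end by a new vertex, so V′ = 2E = 108.
Each original edge survives, and each old vertex of degree d contributes d new edges; summing degrees gives Σd = 2E, so E′ = E + 2E = 3E = 162.
Each original face survives and each original vertex becomes one new face: F′ = F + V = 56.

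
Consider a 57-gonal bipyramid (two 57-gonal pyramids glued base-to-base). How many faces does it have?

A bipyramid over an n-gon has 2n triangular faces and n + 2 vertices: V = 57 + 2 = 59, E = 3·57 = 171, F = 2·57 = 114.

114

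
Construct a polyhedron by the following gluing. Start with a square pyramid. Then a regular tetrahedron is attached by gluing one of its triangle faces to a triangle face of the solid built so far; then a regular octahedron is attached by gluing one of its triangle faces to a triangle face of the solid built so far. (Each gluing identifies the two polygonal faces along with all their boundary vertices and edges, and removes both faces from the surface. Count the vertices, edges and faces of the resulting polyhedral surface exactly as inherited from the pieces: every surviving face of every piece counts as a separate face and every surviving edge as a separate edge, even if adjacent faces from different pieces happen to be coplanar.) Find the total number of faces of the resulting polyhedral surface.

A square pyramid: V=5, E=8, F=5.
Attach a regular tetrahedron (V=4, E=6, F=4) along a 3-gon: merge 3 vertices and 3 edges, delete both glued faces → V=6, E=11, F=7.
Attach a regular octahedron (V=6, E=12, F=8) along a 3-gon: merge 3 vertices and 3 edges, delete both glued faces → V=9, E=20, F=13.
Check: V − E + F = 9 − 20 + 13 = 2.

13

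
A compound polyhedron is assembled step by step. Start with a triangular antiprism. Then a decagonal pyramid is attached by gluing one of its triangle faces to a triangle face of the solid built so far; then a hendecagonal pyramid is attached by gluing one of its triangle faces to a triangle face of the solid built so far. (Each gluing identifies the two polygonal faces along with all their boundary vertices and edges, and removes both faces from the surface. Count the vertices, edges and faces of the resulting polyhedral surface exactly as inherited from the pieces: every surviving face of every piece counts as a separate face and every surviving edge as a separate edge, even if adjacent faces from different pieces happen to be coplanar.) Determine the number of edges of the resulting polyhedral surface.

A triangular antiprism: V=6, E=12, F=8.
Attach a decagonal pyramid (V=11, E=20, F=11) along a 3-gon: merge 3 vertices and 3 edges, delete both glued faces → V=14, E=29, F=17.
Attach a hendecagonal pyramid (V=12, E=22, F=12) along a 3-gon: merge 3 vertices and 3 edges, delete both glued faces → V=23, E=48, F=27.
Check: V − E + F = 23 − 48 + 27 = 2.

48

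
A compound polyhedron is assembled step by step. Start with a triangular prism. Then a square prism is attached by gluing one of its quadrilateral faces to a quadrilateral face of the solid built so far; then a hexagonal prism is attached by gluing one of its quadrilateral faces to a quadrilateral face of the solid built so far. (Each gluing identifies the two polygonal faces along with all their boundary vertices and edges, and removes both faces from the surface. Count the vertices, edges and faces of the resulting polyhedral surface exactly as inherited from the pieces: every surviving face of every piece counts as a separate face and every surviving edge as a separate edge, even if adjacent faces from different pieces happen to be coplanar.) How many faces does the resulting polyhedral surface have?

15

A triangular prism: V=6, E=9, F=5.
Attach a square prism (V=8, E=12, F=6) along a 4-gon: merge 4 vertices and 4 edges, delete both glued faces → V=10, E=17, F=9.
Attach a hexagonal prism (V=12, E=18, F=8) along a 4-gon: merge 4 vertices and 4 edges, delete both glued faces → V=18, E=31, F=15.
Check: V − E + F = 18 − 31 + 15 = 2.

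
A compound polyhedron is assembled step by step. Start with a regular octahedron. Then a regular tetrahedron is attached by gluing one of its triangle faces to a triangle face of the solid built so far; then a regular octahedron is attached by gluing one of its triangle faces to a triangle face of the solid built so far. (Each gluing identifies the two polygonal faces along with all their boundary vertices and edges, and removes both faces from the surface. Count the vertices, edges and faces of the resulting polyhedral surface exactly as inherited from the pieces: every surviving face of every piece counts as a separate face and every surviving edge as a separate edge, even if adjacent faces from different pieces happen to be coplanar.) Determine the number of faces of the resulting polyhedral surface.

16

A regular octahedron: V=6, E=12, F=8.
Attach a regular tetrahedron (V=4, E=6, F=4) along a 3-gon: merge 3 vertices and 3 edges, delete both glued faces → V=7, E=15, F=10.
Attach a regular octahedron (V=6, E=12, F=8) along a 3-gon: merge 3 vertices and 3 edges, delete both glued faces → V=10, E=24, F=16.
Check: V − E + F = 10 − 24 + 16 = 2.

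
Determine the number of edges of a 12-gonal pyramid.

24

A pyramid on an n-gon base has one n-gon and n triangles: V = 12 + 1 = 13, E = 2·12 = 24, F = 12 + 1 = 13.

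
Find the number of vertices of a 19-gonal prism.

A prism on an n-gon has two n-gon bases and n rectangular sides: V = 2·19 = 38, E = 3·19 = 57, F = 19 + 2 = 21.

38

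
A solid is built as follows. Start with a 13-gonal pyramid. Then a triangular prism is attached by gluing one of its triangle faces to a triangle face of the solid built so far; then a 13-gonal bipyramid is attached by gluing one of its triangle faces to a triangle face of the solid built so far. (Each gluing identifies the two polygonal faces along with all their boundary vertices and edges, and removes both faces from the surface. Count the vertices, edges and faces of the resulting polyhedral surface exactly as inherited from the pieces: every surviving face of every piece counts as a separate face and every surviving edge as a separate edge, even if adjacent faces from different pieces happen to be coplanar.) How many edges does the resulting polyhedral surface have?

68

A 13-gonal pyramid: V=14, E=26, F=14.
Attach a triangular prism (V=6, E=9, F=5) along a 3-gon: merge 3 vertices and 3 edges, delete both glued faces → V=17, E=32, F=17.
Attach a 13-gonal bipyramid (V=15, E=39, F=26) along a 3-gon: merge 3 vertices and 3 edges, delete both glued faces → V=29, E=68, F=41.
Check: V − E + F = 29 − 68 + 41 = 2.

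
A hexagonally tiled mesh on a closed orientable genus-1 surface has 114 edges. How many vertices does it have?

χ = 2 − 2·1 = 0, and every face is a hexagon so 6F = 2E.
F = 2E/6 = 38. Then V = 0 + E − F = 0 + 114 − 38 = 76.

76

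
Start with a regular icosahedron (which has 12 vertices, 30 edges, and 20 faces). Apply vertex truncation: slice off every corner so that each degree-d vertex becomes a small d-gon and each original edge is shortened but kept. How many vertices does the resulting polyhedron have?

60

Truncation replaces each original edge-end by a new vertex, so V′ = 2E = 60.
Each original edge survives, and each old vertex of degree d contributes d new edges; summing degrees gives Σd = 2E, so E′ = E + 2E = 3E = 90.
Each original face survives and each original vertex becomes one new face: F′ = F + V = 32.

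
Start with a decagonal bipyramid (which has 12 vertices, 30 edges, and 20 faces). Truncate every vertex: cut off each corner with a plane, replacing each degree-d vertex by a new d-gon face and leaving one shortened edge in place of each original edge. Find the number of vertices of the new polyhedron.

60

Truncation replaces each original edge-end by a new vertex, so V′ = 2E = 60.
Each original edge survives, and each old vertex of degree d contributes d new edges; summing degrees gives Σd = 2E, so E′ = E + 2E = 3E = 90.
Each original face survives and each original vertex becomes one new face: F′ = F + V = 32.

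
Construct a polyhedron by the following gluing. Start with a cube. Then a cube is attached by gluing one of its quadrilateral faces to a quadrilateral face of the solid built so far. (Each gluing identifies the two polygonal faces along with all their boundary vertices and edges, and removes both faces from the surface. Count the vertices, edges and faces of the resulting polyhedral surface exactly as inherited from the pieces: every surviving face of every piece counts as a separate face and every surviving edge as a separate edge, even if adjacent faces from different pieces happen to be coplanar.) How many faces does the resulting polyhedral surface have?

A cube: V=8, E=12, F=6.
Attach a cube (V=8, E=12, F=6) along a 4-gon: merge 4 vertices and 4 edges, delete both glued faces → V=12, E=20, F=10.
Check: V − E + F = 12 − 20 + 10 = 2.

10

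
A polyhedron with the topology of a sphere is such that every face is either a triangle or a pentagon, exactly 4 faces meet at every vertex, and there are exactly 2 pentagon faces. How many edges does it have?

20

Let x be the number of triangles; then F = 2 + x.
Edge–face incidences: 2E = 5·2 + 3·x = 10 + 3x.
Every vertex has degree 4, so 4V = 2E.
Euler: V − E + F = 2 ⇒ (2E)/4 − E + (2 + x) = 2.
Multiply by 8: 2·(2E) − 4·(2E) + 8·(2 + x) = 16, i.e. 16 + 8x − 2·(10 + 3x) = 16.
Collecting terms: 2x − 4 = 16, so 2x = 20, so x = 10.
Then 2E = 10 + 3·10 = 40, so E = 20, V = 2E/4 = 10, F = 2 + 10 = 12.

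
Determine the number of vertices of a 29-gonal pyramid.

A pyramid on an n-gon base has one n-gon and n triangles: V = 29 + 1 = 30, E = 2·29 = 58, F = 29 + 1 = 30.
Check: V − E + F = 30 − 58 + 30 = 2.

30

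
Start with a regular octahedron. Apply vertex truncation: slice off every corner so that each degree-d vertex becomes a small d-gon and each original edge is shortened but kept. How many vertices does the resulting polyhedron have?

The base solid has V = 6, E = 12, F = 8.
Truncation replaces each original edge-end by a new vertex, so V′ = 2E = 24.
Each original edge survives, and each old vertex of degree d contributes d new edges; summing degrees gives Σd = 2E, so E′ = E + 2E = 3E = 36.
Each original face survives and each original vertex becomes one new face: F′ = F + V = 14.

24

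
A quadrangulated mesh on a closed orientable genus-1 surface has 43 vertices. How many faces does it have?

43

χ = 2 − 2·1 = 0, and every face is a square so 4F = 2E.
V − E + F = 0 with E = 4F/2 gives 43 − (4/2 − 1)·F = 0, so F = 43 and E = 86.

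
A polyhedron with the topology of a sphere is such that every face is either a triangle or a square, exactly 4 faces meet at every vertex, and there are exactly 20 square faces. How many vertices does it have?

Let x be the number of triangles; then F = 20 + x.
Edge–face incidences: 2E = 4·20 + 3·x = 80 + 3x.
Every vertex has degree 4, so 4V = 2E.
Euler: V − E + F = 2 ⇒ (2E)/4 − E + (20 + x) = 2.
Multiply by 8: 2·(2E) − 4·(2E) + 8·(20 + x) = 16, i.e. 160 + 8x − 2·(80 + 3x) = 16.
Collecting terms: 2x = 16, so x = 8.
Then 2E = 80 + 3·8 = 104, so E = 52, V = 2E/4 = 26, F = 20 + 8 = 28.

26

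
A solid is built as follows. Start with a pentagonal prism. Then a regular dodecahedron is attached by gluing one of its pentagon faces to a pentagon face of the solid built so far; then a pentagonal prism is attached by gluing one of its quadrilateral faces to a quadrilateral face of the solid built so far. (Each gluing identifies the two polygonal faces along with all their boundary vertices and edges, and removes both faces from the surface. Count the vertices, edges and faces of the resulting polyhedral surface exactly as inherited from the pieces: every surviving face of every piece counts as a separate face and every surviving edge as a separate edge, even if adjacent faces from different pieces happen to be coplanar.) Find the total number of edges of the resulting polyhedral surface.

A pentagonal prism: V=10, E=15, F=7.
Attach a regular dodecahedron (V=20, E=30, F=12) along a 5-gon: merge 5 vertices and 5 edges, delete both glued faces → V=25, E=40, F=17.
Attach a pentagonal prism (V=10, E=15, F=7) along a 4-gon: merge 4 vertices and 4 edges, delete both glued faces → V=31, E=51, F=22.
Check: V − E + F = 31 − 51 + 22 = 2.

51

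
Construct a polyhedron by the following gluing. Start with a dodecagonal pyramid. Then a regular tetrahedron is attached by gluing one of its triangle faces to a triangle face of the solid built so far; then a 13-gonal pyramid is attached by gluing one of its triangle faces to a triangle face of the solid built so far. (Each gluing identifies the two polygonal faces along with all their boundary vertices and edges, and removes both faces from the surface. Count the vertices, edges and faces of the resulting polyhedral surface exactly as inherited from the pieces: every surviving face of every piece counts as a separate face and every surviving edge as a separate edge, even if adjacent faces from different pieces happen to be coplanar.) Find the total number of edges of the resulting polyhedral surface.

50

A dodecagonal pyramid: V=13, E=24, F=13.
Attach a regular tetrahedron (V=4, E=6, F=4) along a 3-gon: merge 3 vertices and 3 edges, delete both glued faces → V=14, E=27, F=15.
Attach a 13-gonal pyramid (V=14, E=26, F=14) along a 3-gon: merge 3 vertices and 3 edges, delete both glued faces → V=25, E=50, F=27.
Check: V − E + F = 25 − 50 + 27 = 2.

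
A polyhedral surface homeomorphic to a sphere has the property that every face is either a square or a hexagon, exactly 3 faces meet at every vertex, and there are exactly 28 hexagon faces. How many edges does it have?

Let x be the number of squares; then F = 28 + x.
Edge–face incidences: 2E = 6·28 + 4·x = 168 + 4x.
Every vertex has degree 3, so 3V = 2E.
Euler: V − E + F = 2 ⇒ (2E)/3 − E + (28 + x) = 2.
Multiply by 6: 2·(2E) − 3·(2E) + 6·(28 + x) = 12, i.e. 168 + 6x − (168 + 4x) = 12.
Collecting terms: 2x = 12, so x = 6.
Then 2E = 168 + 4·6 = 192, so E = 96, V = 2E/3 = 64, F = 28 + 6 = 34.

96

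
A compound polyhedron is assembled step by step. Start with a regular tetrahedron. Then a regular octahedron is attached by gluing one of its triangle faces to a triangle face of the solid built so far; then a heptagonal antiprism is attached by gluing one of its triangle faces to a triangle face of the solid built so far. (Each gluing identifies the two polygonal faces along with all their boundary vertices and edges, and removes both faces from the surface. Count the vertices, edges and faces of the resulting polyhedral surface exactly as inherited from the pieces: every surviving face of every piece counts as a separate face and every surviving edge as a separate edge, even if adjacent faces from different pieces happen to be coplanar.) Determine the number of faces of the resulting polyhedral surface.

24

A regular tetrahedron: V=4, E=6, F=4.
Attach a regular octahedron (V=6, E=12, F=8) along a 3-gon: merge 3 vertices and 3 edges, delete both glued faces → V=7, E=15, F=10.
Attach a heptagonal antiprism (V=14, E=28, F=16) along a 3-gon: merge 3 vertices and 3 edges, delete both glued faces → V=18, E=40, F=24.
Check: V − E + F = 18 − 40 + 24 = 2.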